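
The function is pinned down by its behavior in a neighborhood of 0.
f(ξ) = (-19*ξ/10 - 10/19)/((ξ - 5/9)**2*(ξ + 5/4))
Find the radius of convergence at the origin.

The radius of convergence is 5/9.

Denominator factor (ξ - 5/9)^2: pole of order 2 at 5/9, modulus 5/9.
Denominator factor (ξ + 5/4): pole of order 1 at -5/4, modulus 5/4.
The radius of convergence is the smallest modulus among the singular points: 5/9.


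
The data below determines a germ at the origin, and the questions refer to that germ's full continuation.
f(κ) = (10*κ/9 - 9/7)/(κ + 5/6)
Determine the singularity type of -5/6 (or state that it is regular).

The denominator factor κ + 5/6 vanishes at -5/6 and appears to the power 1; the numerator there equals -418/189, nonzero, and no other factor vanishes.
Hence a pole whose order is the multiplicity, 1.

The point is a pole of order 1.


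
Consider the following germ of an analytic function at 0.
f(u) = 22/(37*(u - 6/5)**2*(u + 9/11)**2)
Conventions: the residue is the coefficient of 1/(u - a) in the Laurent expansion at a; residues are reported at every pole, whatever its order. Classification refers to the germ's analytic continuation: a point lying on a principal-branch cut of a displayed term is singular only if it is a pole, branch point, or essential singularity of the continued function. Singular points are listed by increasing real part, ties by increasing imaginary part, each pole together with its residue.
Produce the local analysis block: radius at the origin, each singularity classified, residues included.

Radius of convergence at 0: 9/11.
At -9/11: a pole of order 2; residue 7320500/50602347.
At 6/5: a pole of order 2; residue -7320500/50602347.

Denominator factor (u + 9/11)^2: pole of order 2 at -9/11, modulus 9/11.
Denominator factor (u - 6/5)^2: pole of order 2 at 6/5, modulus 6/5.
The radius of convergence is the smallest modulus among the singular points: 9/11.
At the order-2 pole -9/11 set g(u) = (u - (-9/11))^2*f(u) = 22/(37*(u - 6/5)**2).
Order-2 pole: residue = g'(a); g'(-9/11) = 7320500/50602347, so the residue is 7320500/50602347.
At the order-2 pole 6/5 set g(u) = (u - (6/5))^2*f(u) = 22/(37*(u + 9/11)**2).
Order-2 pole: residue = g'(a); g'(6/5) = -7320500/50602347, so the residue is -7320500/50602347.
List the singular points by increasing real part (a conjugate pair: the negative imaginary part first).


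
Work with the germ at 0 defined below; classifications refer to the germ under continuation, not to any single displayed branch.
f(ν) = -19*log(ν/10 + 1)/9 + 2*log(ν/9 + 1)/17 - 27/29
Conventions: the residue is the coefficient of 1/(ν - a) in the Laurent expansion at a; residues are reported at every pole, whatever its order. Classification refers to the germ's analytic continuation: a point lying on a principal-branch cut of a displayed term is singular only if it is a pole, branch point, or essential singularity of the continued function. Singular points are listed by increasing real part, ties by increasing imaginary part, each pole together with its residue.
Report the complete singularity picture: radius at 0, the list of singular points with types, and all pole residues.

Branch term (-19/9)*log(1 - ν/(-10)): its argument vanishes at ν = -10, a logarithmic branch point, modulus 10.
Branch term (2/17)*log(1 - ν/(-9)): its argument vanishes at ν = -9, a logarithmic branch point, modulus 9.
The radius of convergence is the smallest modulus among the singular points: 9.
List the singular points by increasing real part (a conjugate pair: the negative imaginary part first).

Radius of convergence at 0: 9.
At -10: a logarithmic branch point.
At -9: a logarithmic branch point.


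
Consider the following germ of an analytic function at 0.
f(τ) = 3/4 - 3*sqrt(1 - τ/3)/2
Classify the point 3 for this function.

The point is an algebraic (square-root) branch point.

The term (-3/2)*sqrt(1 - τ/(3)) has argument 1 - 3/(3) = 0 at 3: a square-root (algebraic, two-sheeted) branch point; the remaining terms are analytic or single-valued there.


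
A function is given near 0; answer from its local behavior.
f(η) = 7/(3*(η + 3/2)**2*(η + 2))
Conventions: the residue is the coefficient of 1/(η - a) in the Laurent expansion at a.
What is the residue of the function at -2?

The residue is 28/3.

At the order-1 pole -2 set g(η) = (η - (-2))*f(η) = 7/(3*(η + 3/2)**2).
Simple pole: residue = g(a) at a = -2, which is 28/3.


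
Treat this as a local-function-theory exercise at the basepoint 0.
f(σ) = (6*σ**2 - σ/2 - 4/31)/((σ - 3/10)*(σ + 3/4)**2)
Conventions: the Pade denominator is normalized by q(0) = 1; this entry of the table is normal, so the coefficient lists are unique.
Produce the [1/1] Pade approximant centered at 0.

The Pade approximant has numerator coefficients [640/837, 2626000/273699]; denominator coefficients [1, 2618/327].

Taylor coefficients needed (expand at 0): a_0 = 640/837, a_1 = 8720/2511, a_2 = -209440/7533.
Write the denominator as Q(σ) = 1 + q1*σ. Requiring Q*f - P = O(σ^3) with deg P <= 1 kills the coefficients of σ^2..σ^2 in Q*f:
  σ^2: a_2 + q1*a_1 = 0, i.e. -209440/7533 + (8720/2511)*q1 = 0.
Solving this linear system: q1 = 2618/327.
The numerator is Q*f truncated at degree 1: P0 = a_0 = 640/837; P1 = a_1 + q1*a_0 = 2626000/273699.


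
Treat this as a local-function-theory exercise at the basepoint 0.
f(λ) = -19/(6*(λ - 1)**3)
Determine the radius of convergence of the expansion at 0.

Denominator factor (λ - 1)^3: pole of order 3 at 1, modulus 1.
The radius of convergence is the smallest modulus among the singular points: 1.

The radius of convergence is 1.


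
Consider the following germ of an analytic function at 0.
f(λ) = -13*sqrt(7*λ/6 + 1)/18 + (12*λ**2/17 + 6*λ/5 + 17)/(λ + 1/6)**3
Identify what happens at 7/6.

The point is a regular point.

Denominator factors: λ + 1/6 = 4/3 at λ = 7/6 — none vanishes.
Branch term sqrt(1 - λ/(-6/7)): argument at 7/6 is 85/36, nonzero, so 7/6 is not its branch point (a point on a principal cut is still regular for the continued germ).
So the germ continues analytically to 7/6.


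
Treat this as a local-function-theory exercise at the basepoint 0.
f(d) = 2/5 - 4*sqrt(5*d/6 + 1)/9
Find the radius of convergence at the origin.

Branch term (-4/9)*sqrt(1 - d/(-6/5)): its argument vanishes at d = -6/5, a square-root branch point, modulus 6/5.
The radius of convergence is the smallest modulus among the singular points: 6/5.

The radius of convergence is 6/5.


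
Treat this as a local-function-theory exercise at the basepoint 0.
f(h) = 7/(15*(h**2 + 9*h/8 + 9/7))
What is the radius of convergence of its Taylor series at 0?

The radius of convergence is (3/7)*sqrt(7).

Denominator factor (h**2 + 9*h/8 + 9/7): discriminant -1737/448, complex-conjugate roots (-9/16) + ((3/112)*sqrt(1351))*i and (-9/16) - ((3/112)*sqrt(1351))*i; poles of order 1, moduli (3/7)*sqrt(7) and (3/7)*sqrt(7).
The radius of convergence is the smallest modulus among the singular points: (3/7)*sqrt(7).


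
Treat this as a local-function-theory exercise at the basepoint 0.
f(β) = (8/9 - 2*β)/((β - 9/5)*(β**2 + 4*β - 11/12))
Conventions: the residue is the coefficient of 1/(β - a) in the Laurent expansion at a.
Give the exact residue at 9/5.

At the order-1 pole 9/5 set g(β) = (β - (9/5))*f(β) = (8/9 - 2*β)/(β**2 + 4*β - 11/12).
Simple pole: residue = g(a) at a = 9/5, which is -2440/8571.

The residue is -2440/8571.


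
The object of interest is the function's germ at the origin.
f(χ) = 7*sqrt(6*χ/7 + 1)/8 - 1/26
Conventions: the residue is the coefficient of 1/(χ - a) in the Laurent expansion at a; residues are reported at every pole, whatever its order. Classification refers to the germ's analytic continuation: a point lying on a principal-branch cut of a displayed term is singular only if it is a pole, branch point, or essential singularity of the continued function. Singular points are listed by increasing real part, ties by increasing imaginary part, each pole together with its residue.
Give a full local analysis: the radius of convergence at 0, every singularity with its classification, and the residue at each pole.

Radius of convergence at 0: 7/6.
At -7/6: an algebraic (square-root) branch point.

Branch term (7/8)*sqrt(1 - χ/(-7/6)): its argument vanishes at χ = -7/6, a square-root branch point, modulus 7/6.
The radius of convergence is the smallest modulus among the singular points: 7/6.


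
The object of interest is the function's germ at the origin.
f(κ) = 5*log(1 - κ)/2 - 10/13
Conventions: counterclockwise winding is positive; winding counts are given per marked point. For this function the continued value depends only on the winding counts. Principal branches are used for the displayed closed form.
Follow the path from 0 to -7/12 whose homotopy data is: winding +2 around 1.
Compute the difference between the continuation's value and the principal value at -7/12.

Continued minus principal equals (10)*pi*i.

The rational part is single-valued and drops out of the difference; each branch term changes only by its own monodromy.
(5/2)*log(1 - κ/(1)): each positive loop around 1 adds 2*pi*i to the log, so winding +2 contributes (5/2)*(2)*2*pi*i = (10)*pi*i.
Summing the contributions at κ = -7/12 gives (10)*pi*i.


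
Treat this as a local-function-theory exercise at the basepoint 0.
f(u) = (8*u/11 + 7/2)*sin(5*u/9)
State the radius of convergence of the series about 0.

The radius of convergence is infinite.

The factor sin(5*u/9) is entire and contributes no finite singular point.
The polynomial part has no poles.
No finite singular points: the Taylor series at 0 converges everywhere.


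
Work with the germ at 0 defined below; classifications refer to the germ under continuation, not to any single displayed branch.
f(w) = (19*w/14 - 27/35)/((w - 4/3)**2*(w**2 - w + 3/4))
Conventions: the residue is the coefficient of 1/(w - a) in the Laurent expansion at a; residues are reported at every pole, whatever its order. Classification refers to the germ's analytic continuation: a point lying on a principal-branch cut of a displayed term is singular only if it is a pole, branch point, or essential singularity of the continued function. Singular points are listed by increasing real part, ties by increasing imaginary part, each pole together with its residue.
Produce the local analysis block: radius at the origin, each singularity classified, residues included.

Radius of convergence at 0: (1/2)*sqrt(3).
At (1/2) - ((1/2)*sqrt(2))*i: a pole of order 1; residue (495/12943) - ((52119/129430)*sqrt(2))*i.
At (1/2) + ((1/2)*sqrt(2))*i: a pole of order 1; residue (495/12943) + ((52119/129430)*sqrt(2))*i.
At 4/3: a pole of order 2; residue -990/12943.


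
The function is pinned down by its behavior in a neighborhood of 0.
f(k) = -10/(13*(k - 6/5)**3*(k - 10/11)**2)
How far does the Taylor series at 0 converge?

Denominator factor (k - 10/11)^2: pole of order 2 at 10/11, modulus 10/11.
Denominator factor (k - 6/5)^3: pole of order 3 at 6/5, modulus 6/5.
The radius of convergence is the smallest modulus among the singular points: 10/11.

The radius of convergence is 10/11.


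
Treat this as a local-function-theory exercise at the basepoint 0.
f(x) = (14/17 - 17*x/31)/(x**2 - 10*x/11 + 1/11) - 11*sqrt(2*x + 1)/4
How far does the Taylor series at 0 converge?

Denominator factor (x**2 - 10*x/11 + 1/11): discriminant 56/121, real irrational roots 5/11 + (1/11)*sqrt(14) and 5/11 - (1/11)*sqrt(14); poles of order 1, moduli 5/11 + (1/11)*sqrt(14) and 5/11 - (1/11)*sqrt(14).
Branch term (-11/4)*sqrt(1 - x/(-1/2)): its argument vanishes at x = -1/2, a square-root branch point, modulus 1/2.
The radius of convergence is the smallest modulus among the singular points: 5/11 - (1/11)*sqrt(14).

The radius of convergence is 5/11 - (1/11)*sqrt(14).


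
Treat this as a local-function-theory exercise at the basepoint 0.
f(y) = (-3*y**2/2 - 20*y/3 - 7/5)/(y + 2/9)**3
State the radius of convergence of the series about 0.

Denominator factor (y + 2/9)^3: pole of order 3 at -2/9, modulus 2/9.
The radius of convergence is the smallest modulus among the singular points: 2/9.

The radius of convergence is 2/9.


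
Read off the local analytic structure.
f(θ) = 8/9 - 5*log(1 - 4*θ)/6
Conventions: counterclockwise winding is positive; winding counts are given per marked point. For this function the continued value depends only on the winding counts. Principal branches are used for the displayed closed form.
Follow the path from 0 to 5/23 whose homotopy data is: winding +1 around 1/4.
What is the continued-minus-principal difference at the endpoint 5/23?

The rational part is single-valued and drops out of the difference; each branch term changes only by its own monodromy.
(-5/6)*log(1 - θ/(1/4)): each positive loop around 1/4 adds 2*pi*i to the log, so winding +1 contributes (-5/6)*(1)*2*pi*i = -(5/3)*pi*i.
Summing the contributions at θ = 5/23 gives -(5/3)*pi*i.

Continued minus principal equals -(5/3)*pi*i.


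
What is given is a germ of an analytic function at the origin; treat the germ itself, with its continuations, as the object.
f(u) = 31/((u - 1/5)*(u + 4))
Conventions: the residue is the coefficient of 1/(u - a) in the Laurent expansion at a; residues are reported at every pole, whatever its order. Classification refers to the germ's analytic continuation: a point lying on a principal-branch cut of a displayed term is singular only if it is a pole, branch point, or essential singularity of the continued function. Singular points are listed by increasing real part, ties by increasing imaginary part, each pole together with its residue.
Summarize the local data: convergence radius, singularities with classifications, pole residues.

Radius of convergence at 0: 1/5.
At -4: a pole of order 1; residue -155/21.
At 1/5: a pole of order 1; residue 155/21.

Denominator factor (u - 1/5): pole of order 1 at 1/5, modulus 1/5.
Denominator factor (u + 4): pole of order 1 at -4, modulus 4.
The radius of convergence is the smallest modulus among the singular points: 1/5.
At the order-1 pole -4 set g(u) = (u - (-4))*f(u) = 31/(u - 1/5).
Simple pole: residue = g(a) at a = -4, which is -155/21.
At the order-1 pole 1/5 set g(u) = (u - (1/5))*f(u) = 31/(u + 4).
Simple pole: residue = g(a) at a = 1/5, which is 155/21.
List the singular points by increasing real part (a conjugate pair: the negative imaginary part first).


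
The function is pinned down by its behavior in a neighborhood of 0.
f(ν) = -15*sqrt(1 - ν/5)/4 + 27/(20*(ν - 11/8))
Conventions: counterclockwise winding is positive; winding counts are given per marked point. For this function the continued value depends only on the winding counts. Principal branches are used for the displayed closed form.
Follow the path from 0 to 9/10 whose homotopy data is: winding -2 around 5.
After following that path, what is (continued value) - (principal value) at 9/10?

The rational part is single-valued and drops out of the difference; each branch term changes only by its own monodromy.
(-15/4)*sqrt(1 - ν/(5)): winding -2 is even, the square root returns to the same sheet, contribution 0.
Summing the contributions at ν = 9/10 gives 0.

Continued minus principal equals 0.


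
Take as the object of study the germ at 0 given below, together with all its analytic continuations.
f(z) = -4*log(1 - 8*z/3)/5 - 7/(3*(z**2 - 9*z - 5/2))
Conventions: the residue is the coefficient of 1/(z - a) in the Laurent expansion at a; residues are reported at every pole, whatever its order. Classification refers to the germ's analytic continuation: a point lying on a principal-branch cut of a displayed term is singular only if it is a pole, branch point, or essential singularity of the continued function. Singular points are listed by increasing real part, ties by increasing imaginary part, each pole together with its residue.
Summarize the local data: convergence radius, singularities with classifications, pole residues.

Denominator factor (z**2 - 9*z - 5/2): discriminant 91, real irrational roots 9/2 + (1/2)*sqrt(91) and 9/2 - (1/2)*sqrt(91); poles of order 1, moduli 9/2 + (1/2)*sqrt(91) and -9/2 + (1/2)*sqrt(91).
Branch term (-4/5)*log(1 - z/(3/8)): its argument vanishes at z = 3/8, a logarithmic branch point, modulus 3/8.
The radius of convergence is the smallest modulus among the singular points: -9/2 + (1/2)*sqrt(91).
The branch term is analytic at 9/2 - (1/2)*sqrt(91) and contributes nothing to the residue; only the rational part matters.
The factor z**2 - 9*z - 5/2 splits as (z - a)(z - a') with a = 9/2 - (1/2)*sqrt(91), a' = 9/2 + (1/2)*sqrt(91). At the order-1 pole a set g(z) = (z - a)*(rational part) = [-7/3] / (z - a').
Simple pole: residue = g(a) at a = 9/2 - (1/2)*sqrt(91), which is (1/39)*sqrt(91).
The branch term is analytic at 9/2 + (1/2)*sqrt(91) and contributes nothing to the residue; only the rational part matters.
The factor z**2 - 9*z - 5/2 splits as (z - a)(z - a') with a = 9/2 + (1/2)*sqrt(91), a' = 9/2 - (1/2)*sqrt(91). At the order-1 pole a set g(z) = (z - a)*(rational part) = [-7/3] / (z - a').
Simple pole: residue = g(a) at a = 9/2 + (1/2)*sqrt(91), which is -(1/39)*sqrt(91).
List the singular points by increasing real part (a conjugate pair: the negative imaginary part first).

Radius of convergence at 0: -9/2 + (1/2)*sqrt(91).
At 9/2 - (1/2)*sqrt(91): a pole of order 1; residue (1/39)*sqrt(91).
At 3/8: a logarithmic branch point.
At 9/2 + (1/2)*sqrt(91): a pole of order 1; residue -(1/39)*sqrt(91).


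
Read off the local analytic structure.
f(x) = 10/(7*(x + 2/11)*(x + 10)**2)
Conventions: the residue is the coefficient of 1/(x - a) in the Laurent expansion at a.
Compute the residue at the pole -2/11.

At the order-1 pole -2/11 set g(x) = (x - (-2/11))*f(x) = 10/(7*(x + 10)**2).
Simple pole: residue = g(a) at a = -2/11, which is 605/40824.

The residue is 605/40824.


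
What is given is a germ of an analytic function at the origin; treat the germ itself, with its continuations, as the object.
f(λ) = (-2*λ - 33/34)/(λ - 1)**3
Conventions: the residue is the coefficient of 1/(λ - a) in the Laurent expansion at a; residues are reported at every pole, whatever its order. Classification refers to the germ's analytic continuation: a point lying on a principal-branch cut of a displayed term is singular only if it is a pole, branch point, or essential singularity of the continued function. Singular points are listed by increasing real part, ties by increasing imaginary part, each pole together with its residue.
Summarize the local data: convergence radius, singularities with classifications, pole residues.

Denominator factor (λ - 1)^3: pole of order 3 at 1, modulus 1.
The radius of convergence is the smallest modulus among the singular points: 1.
At the order-3 pole 1 set g(λ) = (λ - (1))^3*f(λ) = -2*λ - 33/34.
Order-3 pole: residue = g''(a)/2; g''(1) = 0, so the residue is 0.

Radius of convergence at 0: 1.
At 1: a pole of order 3; residue 0.


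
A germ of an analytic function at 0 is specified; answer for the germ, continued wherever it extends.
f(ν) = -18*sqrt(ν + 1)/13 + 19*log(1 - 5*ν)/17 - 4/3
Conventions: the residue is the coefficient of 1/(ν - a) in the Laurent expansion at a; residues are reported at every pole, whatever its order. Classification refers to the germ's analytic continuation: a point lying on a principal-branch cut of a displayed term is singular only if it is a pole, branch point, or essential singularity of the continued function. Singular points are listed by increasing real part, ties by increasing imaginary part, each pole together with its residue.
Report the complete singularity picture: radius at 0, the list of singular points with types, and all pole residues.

Branch term (19/17)*log(1 - ν/(1/5)): its argument vanishes at ν = 1/5, a logarithmic branch point, modulus 1/5.
Branch term (-18/13)*sqrt(1 - ν/(-1)): its argument vanishes at ν = -1, a square-root branch point, modulus 1.
The radius of convergence is the smallest modulus among the singular points: 1/5.
List the singular points by increasing real part (a conjugate pair: the negative imaginary part first).

Radius of convergence at 0: 1/5.
At -1: an algebraic (square-root) branch point.
At 1/5: a logarithmic branch point.


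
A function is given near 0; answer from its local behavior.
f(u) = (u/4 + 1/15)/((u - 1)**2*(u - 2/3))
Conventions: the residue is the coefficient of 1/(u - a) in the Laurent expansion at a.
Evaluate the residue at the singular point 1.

At the order-2 pole 1 set g(u) = (u - (1))^2*f(u) = (u/4 + 1/15)/(u - 2/3).
Order-2 pole: residue = g'(a); g'(1) = -21/10, so the residue is -21/10.

The residue is -21/10.


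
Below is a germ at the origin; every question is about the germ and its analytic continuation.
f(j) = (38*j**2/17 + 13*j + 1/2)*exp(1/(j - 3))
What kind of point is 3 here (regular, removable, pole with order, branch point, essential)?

The exponent 1/(j - (3)) has a pole at 3, so exp(1/(j - (3))) takes every nonzero value near it: an essential singularity (not a pole of any order).

The point is an essential singularity.


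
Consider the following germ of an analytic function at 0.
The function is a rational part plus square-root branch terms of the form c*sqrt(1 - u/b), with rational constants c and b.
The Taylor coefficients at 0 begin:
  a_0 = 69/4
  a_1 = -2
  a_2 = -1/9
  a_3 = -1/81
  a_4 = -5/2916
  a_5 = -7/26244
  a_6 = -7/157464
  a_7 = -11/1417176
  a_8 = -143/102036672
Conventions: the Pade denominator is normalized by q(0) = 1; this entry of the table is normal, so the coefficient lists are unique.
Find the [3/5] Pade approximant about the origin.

Taylor coefficients needed (read off): a_0 = 69/4, a_1 = -2, a_2 = -1/9, a_3 = -1/81, a_4 = -5/2916, a_5 = -7/26244, a_6 = -7/157464, a_7 = -11/1417176, a_8 = -143/102036672.
Write the denominator as Q(u) = 1 + q1*u + q2*u^2 + q3*u^3 + q4*u^4 + q5*u^5. Requiring Q*f - P = O(u^9) with deg P <= 3 kills the coefficients of u^4..u^8 in Q*f:
  u^4: a_4 + q1*a_3 + q2*a_2 + q3*a_1 + q4*a_0 = 0, i.e. -5/2916 + (-1/81)*q1 + (-1/9)*q2 + (-2)*q3 + (69/4)*q4 = 0.
  u^5: a_5 + q1*a_4 + q2*a_3 + q3*a_2 + q4*a_1 + q5*a_0 = 0, i.e. -7/26244 + (-5/2916)*q1 + (-1/81)*q2 + (-1/9)*q3 + (-2)*q4 + (69/4)*q5 = 0.
  u^6: a_6 + q1*a_5 + q2*a_4 + q3*a_3 + q4*a_2 + q5*a_1 = 0, i.e. -7/157464 + (-7/26244)*q1 + (-5/2916)*q2 + (-1/81)*q3 + (-1/9)*q4 + (-2)*q5 = 0.
  u^7: a_7 + q1*a_6 + q2*a_5 + q3*a_4 + q4*a_3 + q5*a_2 = 0, i.e. -11/1417176 + (-7/157464)*q1 + (-7/26244)*q2 + (-5/2916)*q3 + (-1/81)*q4 + (-1/9)*q5 = 0.
  u^8: a_8 + q1*a_7 + q2*a_6 + q3*a_5 + q4*a_4 + q5*a_3 = 0, i.e. -143/102036672 + (-11/1417176)*q1 + (-7/157464)*q2 + (-7/26244)*q3 + (-5/2916)*q4 + (-1/81)*q5 = 0.
Solving this linear system: q1 = -19829/57144, q2 = 16973/514296, q3 = -625/1028592, q4 = -71/10414494, q5 = -43/374921784.
The numerator is Q*f truncated at degree 3: P0 = a_0 = 69/4; P1 = a_1 + q1*a_0 = -608451/76192; P2 = a_2 + q1*a_1 + q2*a_0 = 87787/76192; P3 = a_3 + q1*a_2 + q2*a_1 + q3*a_0 = -620567/12343104.

The Pade approximant has numerator coefficients [69/4, -608451/76192, 87787/76192, -620567/12343104]; denominator coefficients [1, -19829/57144, 16973/514296, -625/1028592, -71/10414494, -43/374921784].


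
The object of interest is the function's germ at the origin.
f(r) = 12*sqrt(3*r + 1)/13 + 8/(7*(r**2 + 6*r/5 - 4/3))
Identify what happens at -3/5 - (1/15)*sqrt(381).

The point is a pole of order 1.

The denominator factor r**2 + 6*r/5 - 4/3 vanishes at -3/5 - (1/15)*sqrt(381) and appears to the power 1; the numerator there equals 8/7, nonzero, and no other factor vanishes.
The branch terms are analytic at this point.
Hence a pole whose order is the multiplicity, 1.


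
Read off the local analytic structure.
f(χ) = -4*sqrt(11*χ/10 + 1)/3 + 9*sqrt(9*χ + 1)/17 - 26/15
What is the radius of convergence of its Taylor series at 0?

The radius of convergence is 1/9.

Branch term (9/17)*sqrt(1 - χ/(-1/9)): its argument vanishes at χ = -1/9, a square-root branch point, modulus 1/9.
Branch term (-4/3)*sqrt(1 - χ/(-10/11)): its argument vanishes at χ = -10/11, a square-root branch point, modulus 10/11.
The radius of convergence is the smallest modulus among the singular points: 1/9.


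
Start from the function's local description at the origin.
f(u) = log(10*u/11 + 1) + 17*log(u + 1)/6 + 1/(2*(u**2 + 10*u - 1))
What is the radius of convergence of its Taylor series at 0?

Denominator factor (u**2 + 10*u - 1): discriminant 104, real irrational roots -5 + sqrt(26) and -5 - sqrt(26); poles of order 1, moduli -5 + sqrt(26) and 5 + sqrt(26).
Branch term (17/6)*log(1 - u/(-1)): its argument vanishes at u = -1, a logarithmic branch point, modulus 1.
Branch term (1)*log(1 - u/(-11/10)): its argument vanishes at u = -11/10, a logarithmic branch point, modulus 11/10.
The radius of convergence is the smallest modulus among the singular points: -5 + sqrt(26).

The radius of convergence is -5 + sqrt(26).


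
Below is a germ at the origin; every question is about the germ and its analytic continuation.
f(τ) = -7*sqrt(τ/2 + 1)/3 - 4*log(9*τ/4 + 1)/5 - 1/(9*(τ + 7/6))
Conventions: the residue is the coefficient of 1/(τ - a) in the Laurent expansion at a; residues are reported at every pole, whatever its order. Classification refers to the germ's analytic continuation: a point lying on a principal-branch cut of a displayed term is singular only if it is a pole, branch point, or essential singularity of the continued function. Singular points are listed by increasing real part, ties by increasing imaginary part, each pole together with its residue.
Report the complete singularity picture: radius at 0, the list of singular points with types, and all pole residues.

Radius of convergence at 0: 4/9.
At -2: an algebraic (square-root) branch point.
At -7/6: a pole of order 1; residue -1/9.
At -4/9: a logarithmic branch point.

Denominator factor (τ + 7/6): pole of order 1 at -7/6, modulus 7/6.
Branch term (-7/3)*sqrt(1 - τ/(-2)): its argument vanishes at τ = -2, a square-root branch point, modulus 2.
Branch term (-4/5)*log(1 - τ/(-4/9)): its argument vanishes at τ = -4/9, a logarithmic branch point, modulus 4/9.
The radius of convergence is the smallest modulus among the singular points: 4/9.
The branch terms are analytic at -7/6 and contribute nothing to the residue; only the rational part matters.
At the order-1 pole -7/6 set g(τ) = (τ - (-7/6))*(rational part) = -1/9.
Simple pole: residue = g(a) at a = -7/6, which is -1/9.
List the singular points by increasing real part (a conjugate pair: the negative imaginary part first).


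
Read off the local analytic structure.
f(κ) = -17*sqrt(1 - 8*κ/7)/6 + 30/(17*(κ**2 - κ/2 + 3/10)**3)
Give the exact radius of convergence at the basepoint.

Denominator factor (κ**2 - κ/2 + 3/10)^3: discriminant -19/20, complex-conjugate roots (1/4) + ((1/20)*sqrt(95))*i and (1/4) - ((1/20)*sqrt(95))*i; poles of order 3, moduli (1/10)*sqrt(30) and (1/10)*sqrt(30).
Branch term (-17/6)*sqrt(1 - κ/(7/8)): its argument vanishes at κ = 7/8, a square-root branch point, modulus 7/8.
The radius of convergence is the smallest modulus among the singular points: (1/10)*sqrt(30).

The radius of convergence is (1/10)*sqrt(30).


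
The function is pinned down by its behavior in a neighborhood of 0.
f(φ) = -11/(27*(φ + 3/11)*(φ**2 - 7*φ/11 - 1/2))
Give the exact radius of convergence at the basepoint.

The radius of convergence is 3/11.

Denominator factor (φ**2 - 7*φ/11 - 1/2): discriminant 291/121, real irrational roots 7/22 + (1/22)*sqrt(291) and 7/22 - (1/22)*sqrt(291); poles of order 1, moduli 7/22 + (1/22)*sqrt(291) and -7/22 + (1/22)*sqrt(291).
Denominator factor (φ + 3/11): pole of order 1 at -3/11, modulus 3/11.
The radius of convergence is the smallest modulus among the singular points: 3/11.


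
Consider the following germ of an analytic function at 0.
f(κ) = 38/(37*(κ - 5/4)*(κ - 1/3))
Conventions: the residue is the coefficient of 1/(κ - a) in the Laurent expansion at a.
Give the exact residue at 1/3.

The residue is -456/407.

At the order-1 pole 1/3 set g(κ) = (κ - (1/3))*f(κ) = 38/(37*(κ - 5/4)).
Simple pole: residue = g(a) at a = 1/3, which is -456/407.


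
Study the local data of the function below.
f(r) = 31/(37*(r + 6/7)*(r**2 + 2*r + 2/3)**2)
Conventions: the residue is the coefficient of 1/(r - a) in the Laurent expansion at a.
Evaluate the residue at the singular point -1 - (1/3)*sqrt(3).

The residue is -669879/156584 + (17577/19573)*sqrt(3).

The factor r**2 + 2*r + 2/3 splits as (r - a)(r - a') with a = -1 - (1/3)*sqrt(3), a' = -1 + (1/3)*sqrt(3). At the order-2 pole a set g(r) = (r - a)^2*f(r) = [31/(37*(r + 6/7))] / (r - a')^2.
Order-2 pole: residue = g'(a); g'(-1 - (1/3)*sqrt(3)) = -669879/156584 + (17577/19573)*sqrt(3), so the residue is -669879/156584 + (17577/19573)*sqrt(3).


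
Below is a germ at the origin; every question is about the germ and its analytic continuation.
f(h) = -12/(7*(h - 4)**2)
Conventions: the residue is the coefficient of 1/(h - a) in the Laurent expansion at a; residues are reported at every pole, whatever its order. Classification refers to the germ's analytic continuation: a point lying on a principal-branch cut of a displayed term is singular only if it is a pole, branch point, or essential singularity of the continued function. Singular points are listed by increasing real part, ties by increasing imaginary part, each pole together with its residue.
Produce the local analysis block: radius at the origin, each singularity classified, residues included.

Radius of convergence at 0: 4.
At 4: a pole of order 2; residue 0.

Denominator factor (h - 4)^2: pole of order 2 at 4, modulus 4.
The radius of convergence is the smallest modulus among the singular points: 4.
At the order-2 pole 4 set g(h) = (h - (4))^2*f(h) = -12/7.
Order-2 pole: residue = g'(a); g'(4) = 0, so the residue is 0.


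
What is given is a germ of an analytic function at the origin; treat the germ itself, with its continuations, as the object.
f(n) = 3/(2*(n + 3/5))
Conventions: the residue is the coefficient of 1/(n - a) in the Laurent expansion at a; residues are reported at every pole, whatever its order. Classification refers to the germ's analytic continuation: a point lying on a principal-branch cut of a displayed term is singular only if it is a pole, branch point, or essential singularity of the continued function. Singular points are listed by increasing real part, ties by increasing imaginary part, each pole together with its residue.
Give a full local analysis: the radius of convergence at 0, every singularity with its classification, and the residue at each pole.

Denominator factor (n + 3/5): pole of order 1 at -3/5, modulus 3/5.
The radius of convergence is the smallest modulus among the singular points: 3/5.
At the order-1 pole -3/5 set g(n) = (n - (-3/5))*f(n) = 3/2.
Simple pole: residue = g(a) at a = -3/5, which is 3/2.

Radius of convergence at 0: 3/5.
At -3/5: a pole of order 1; residue 3/2.


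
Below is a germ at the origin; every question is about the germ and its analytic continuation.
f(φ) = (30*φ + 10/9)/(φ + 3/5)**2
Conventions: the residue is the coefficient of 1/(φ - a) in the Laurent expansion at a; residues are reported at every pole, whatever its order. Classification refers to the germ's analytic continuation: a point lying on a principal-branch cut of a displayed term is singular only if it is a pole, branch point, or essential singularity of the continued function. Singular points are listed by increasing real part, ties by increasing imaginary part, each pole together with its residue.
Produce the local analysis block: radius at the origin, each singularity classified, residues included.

Denominator factor (φ + 3/5)^2: pole of order 2 at -3/5, modulus 3/5.
The radius of convergence is the smallest modulus among the singular points: 3/5.
At the order-2 pole -3/5 set g(φ) = (φ - (-3/5))^2*f(φ) = 30*φ + 10/9.
Order-2 pole: residue = g'(a); g'(-3/5) = 30, so the residue is 30.

Radius of convergence at 0: 3/5.
At -3/5: a pole of order 2; residue 30.


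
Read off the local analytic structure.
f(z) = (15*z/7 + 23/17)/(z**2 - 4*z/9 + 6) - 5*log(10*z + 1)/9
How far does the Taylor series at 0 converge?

Denominator factor (z**2 - 4*z/9 + 6): discriminant -1928/81, complex-conjugate roots (2/9) + ((1/9)*sqrt(482))*i and (2/9) - ((1/9)*sqrt(482))*i; poles of order 1, moduli sqrt(6) and sqrt(6).
Branch term (-5/9)*log(1 - z/(-1/10)): its argument vanishes at z = -1/10, a logarithmic branch point, modulus 1/10.
The radius of convergence is the smallest modulus among the singular points: 1/10.

The radius of convergence is 1/10.


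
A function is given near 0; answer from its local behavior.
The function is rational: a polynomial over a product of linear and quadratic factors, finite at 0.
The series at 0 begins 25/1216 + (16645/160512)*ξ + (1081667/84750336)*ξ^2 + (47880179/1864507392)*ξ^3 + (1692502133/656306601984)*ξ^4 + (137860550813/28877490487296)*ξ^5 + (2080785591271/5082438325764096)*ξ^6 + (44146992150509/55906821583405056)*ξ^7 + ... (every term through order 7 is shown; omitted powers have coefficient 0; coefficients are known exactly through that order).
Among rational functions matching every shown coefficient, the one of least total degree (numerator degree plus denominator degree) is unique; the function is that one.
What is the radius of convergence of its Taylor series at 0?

No rational of total degree below 6 reproduces all 8 coefficients; solving the [2/4] Pade equations on them gives f(ξ) = (23*ξ**2/36 + 20*ξ/3 + 25/19)/(ξ**2 - ξ/11 - 8)**2, whose expansion matches every shown term.
Denominator factor (ξ**2 - ξ/11 - 8)^2: discriminant 3873/121, real irrational roots 1/22 + (1/22)*sqrt(3873) and 1/22 - (1/22)*sqrt(3873); poles of order 2, moduli 1/22 + (1/22)*sqrt(3873) and -1/22 + (1/22)*sqrt(3873).
The radius of convergence is the smallest modulus among the singular points: -1/22 + (1/22)*sqrt(3873).

The radius of convergence is -1/22 + (1/22)*sqrt(3873).


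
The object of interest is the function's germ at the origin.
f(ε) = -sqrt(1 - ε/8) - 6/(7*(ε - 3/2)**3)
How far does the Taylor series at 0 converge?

The radius of convergence is 3/2.

Denominator factor (ε - 3/2)^3: pole of order 3 at 3/2, modulus 3/2.
Branch term (-1)*sqrt(1 - ε/(8)): its argument vanishes at ε = 8, a square-root branch point, modulus 8.
The radius of convergence is the smallest modulus among the singular points: 3/2.


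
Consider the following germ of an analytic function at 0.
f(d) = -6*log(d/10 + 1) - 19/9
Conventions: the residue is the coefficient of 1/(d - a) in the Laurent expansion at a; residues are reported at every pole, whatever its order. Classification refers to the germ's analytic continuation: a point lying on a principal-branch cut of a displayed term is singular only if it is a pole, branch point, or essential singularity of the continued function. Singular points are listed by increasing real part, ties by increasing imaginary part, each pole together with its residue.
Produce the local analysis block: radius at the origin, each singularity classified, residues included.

Branch term (-6)*log(1 - d/(-10)): its argument vanishes at d = -10, a logarithmic branch point, modulus 10.
The radius of convergence is the smallest modulus among the singular points: 10.

Radius of convergence at 0: 10.
At -10: a logarithmic branch point.


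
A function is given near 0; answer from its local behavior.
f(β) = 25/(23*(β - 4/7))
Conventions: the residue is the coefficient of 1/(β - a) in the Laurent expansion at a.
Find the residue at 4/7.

The residue is 25/23.

At the order-1 pole 4/7 set g(β) = (β - (4/7))*f(β) = 25/23.
Simple pole: residue = g(a) at a = 4/7, which is 25/23.


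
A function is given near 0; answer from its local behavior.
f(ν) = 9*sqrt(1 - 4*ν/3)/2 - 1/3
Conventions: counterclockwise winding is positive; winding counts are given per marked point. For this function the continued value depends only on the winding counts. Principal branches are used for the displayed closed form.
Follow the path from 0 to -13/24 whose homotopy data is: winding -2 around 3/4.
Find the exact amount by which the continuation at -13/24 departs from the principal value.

Continued minus principal equals 0.

The rational part is single-valued and drops out of the difference; each branch term changes only by its own monodromy.
(9/2)*sqrt(1 - ν/(3/4)): winding -2 is even, the square root returns to the same sheet, contribution 0.
Summing the contributions at ν = -13/24 gives 0.


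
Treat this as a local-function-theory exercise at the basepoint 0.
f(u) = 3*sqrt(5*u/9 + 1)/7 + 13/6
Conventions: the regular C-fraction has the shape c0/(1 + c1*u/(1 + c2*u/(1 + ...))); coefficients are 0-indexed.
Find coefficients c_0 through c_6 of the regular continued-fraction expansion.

The regular C-fraction coefficients are [109/42, -5/109, 725/3924, 109/1044, 181/1044, 725/6516, 1085/6516].

Taylor coefficients (expand at 0): a_0 = 109/42, a_1 = 5/42, a_2 = -25/1512, a_3 = 125/27216, a_4 = -3125/1959552, a_5 = 3125/5038848, a_6 = -15625/60466176.
c0 = a_0 = 109/42. Peel one level at a time: if S = 1 + c*u/S' with S'(0) = 1, then c is the u-coefficient of S and S' = c*u/(S - 1).
S_1 = c0/f = 1 + (-5/109)*u + (3625/427716)*u^2 + ...; c1 = -5/109.
S_2 = c1*u/(S_1 - 1) = 1 + (725/3924)*u + (-25/1296)*u^2 + ...; c2 = 725/3924.
S_3 = c2*u/(S_2 - 1) = 1 + (109/1044)*u + (-19729/1089936)*u^2 + ...; c3 = 109/1044.
S_4 = c3*u/(S_3 - 1) = 1 + (181/1044)*u + (-25/1296)*u^2 + ...; c4 = 181/1044.
S_5 = c4*u/(S_4 - 1) = 1 + (725/6516)*u + (-786625/42458256)*u^2 + ...; c5 = 725/6516.
S_6 = c5*u/(S_5 - 1) = 1 + (1085/6516)*u + ...; c6 = 1085/6516.


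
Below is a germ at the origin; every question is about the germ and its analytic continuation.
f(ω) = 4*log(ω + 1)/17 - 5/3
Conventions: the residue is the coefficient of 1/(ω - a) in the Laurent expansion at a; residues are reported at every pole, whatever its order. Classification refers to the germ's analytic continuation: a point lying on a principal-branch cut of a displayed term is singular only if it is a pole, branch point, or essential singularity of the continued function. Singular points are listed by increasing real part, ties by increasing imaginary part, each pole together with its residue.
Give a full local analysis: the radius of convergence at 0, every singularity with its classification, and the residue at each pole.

Branch term (4/17)*log(1 - ω/(-1)): its argument vanishes at ω = -1, a logarithmic branch point, modulus 1.
The radius of convergence is the smallest modulus among the singular points: 1.

Radius of convergence at 0: 1.
At -1: a logarithmic branch point.


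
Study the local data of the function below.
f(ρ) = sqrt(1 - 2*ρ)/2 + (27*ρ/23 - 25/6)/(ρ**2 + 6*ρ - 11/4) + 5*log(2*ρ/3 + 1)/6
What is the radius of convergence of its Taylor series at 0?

The radius of convergence is -3 + (1/2)*sqrt(47).

Denominator factor (ρ**2 + 6*ρ - 11/4): discriminant 47, real irrational roots -3 + (1/2)*sqrt(47) and -3 - (1/2)*sqrt(47); poles of order 1, moduli -3 + (1/2)*sqrt(47) and 3 + (1/2)*sqrt(47).
Branch term (5/6)*log(1 - ρ/(-3/2)): its argument vanishes at ρ = -3/2, a logarithmic branch point, modulus 3/2.
Branch term (1/2)*sqrt(1 - ρ/(1/2)): its argument vanishes at ρ = 1/2, a square-root branch point, modulus 1/2.
The radius of convergence is the smallest modulus among the singular points: -3 + (1/2)*sqrt(47).


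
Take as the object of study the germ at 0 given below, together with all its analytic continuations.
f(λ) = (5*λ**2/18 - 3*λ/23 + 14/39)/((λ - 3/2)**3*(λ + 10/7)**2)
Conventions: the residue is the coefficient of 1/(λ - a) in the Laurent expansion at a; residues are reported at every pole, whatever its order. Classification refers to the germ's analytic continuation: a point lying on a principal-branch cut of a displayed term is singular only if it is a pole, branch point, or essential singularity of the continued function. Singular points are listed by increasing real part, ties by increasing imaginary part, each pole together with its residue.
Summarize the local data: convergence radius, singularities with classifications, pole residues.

Denominator factor (λ - 3/2)^3: pole of order 3 at 3/2, modulus 3/2.
Denominator factor (λ + 10/7)^2: pole of order 2 at -10/7, modulus 10/7.
The radius of convergence is the smallest modulus among the singular points: 10/7.
At the order-2 pole -10/7 set g(λ) = (λ - (-10/7))^2*f(λ) = (5*λ**2/18 - 3*λ/23 + 14/39)/(λ - 3/2)**3.
Order-2 pole: residue = g'(a); g'(-10/7) = -65164904/7604122851, so the residue is -65164904/7604122851.
At the order-3 pole 3/2 set g(λ) = (λ - (3/2))^3*f(λ) = (5*λ**2/18 - 3*λ/23 + 14/39)/(λ + 10/7)**2.
Order-3 pole: residue = g''(a)/2; g''(3/2) = 130329808/7604122851, so the residue is 65164904/7604122851.
List the singular points by increasing real part (a conjugate pair: the negative imaginary part first).

Radius of convergence at 0: 10/7.
At -10/7: a pole of order 2; residue -65164904/7604122851.
At 3/2: a pole of order 3; residue 65164904/7604122851.
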